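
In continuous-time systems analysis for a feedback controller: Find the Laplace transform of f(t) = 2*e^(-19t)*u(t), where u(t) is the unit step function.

Standard Laplace transform pair:
e^(-at)*u(t) <-> 1/(s+a)
With a = 19: L{2*e^(-19t)*u(t)} = 2/(s+19), ROC: Re(s) > -19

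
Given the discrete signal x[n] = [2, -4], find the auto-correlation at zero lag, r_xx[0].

The auto-correlation at zero lag r_xx[0] equals the signal energy.
r_xx[0] = sum of x[n]^2 = 2^2 + (-4)^2
= 4 + 16 = 20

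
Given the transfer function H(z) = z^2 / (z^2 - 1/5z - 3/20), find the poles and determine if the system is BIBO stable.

Poles are roots of the denominator: z^2 - 1/5z - 3/20 = 0.
Quadratic formula: z = [-(-1/5) +/- sqrt((-1/5)^2 - 4*(-3/20))] / 2
Discriminant = 1/25 + 3/5 = 16/25; sqrt = 4/5.
z = (1/5 +/- 4/5) / 2 => z = 1/2 or z = -3/10.
|p1| = 1/2, |p2| = 3/10.
For BIBO stability, all poles must lie inside the unit circle (|p| < 1).
System is STABLE since both |p| < 1.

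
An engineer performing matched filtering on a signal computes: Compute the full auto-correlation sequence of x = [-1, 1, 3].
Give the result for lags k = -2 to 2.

r_xx[k] = sum_m x[m]*x[m+k], indexed from 0, for k = -2 to 2:
  r_xx[-2] = x[2]*x[0] = -3
  r_xx[-1] = x[1]*x[0] + x[2]*x[1] = 2
  r_xx[0] = x[0]*x[0] + x[1]*x[1] + x[2]*x[2] = 11
  r_xx[1] = x[0]*x[1] + x[1]*x[2] = 2
  r_xx[2] = x[0]*x[2] = -3
r_xx = [-3, 2, 11, 2, -3]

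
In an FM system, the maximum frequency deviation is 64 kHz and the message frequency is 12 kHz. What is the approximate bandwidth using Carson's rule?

Carson's rule: BW = 2*(delta_f + f_m)
= 2*(64 + 12) kHz = 152 kHz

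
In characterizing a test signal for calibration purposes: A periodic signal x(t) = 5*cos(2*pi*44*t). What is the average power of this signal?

Average power of A*cos(wt) is A^2/2.
P = 5^2 / 2 = 25/2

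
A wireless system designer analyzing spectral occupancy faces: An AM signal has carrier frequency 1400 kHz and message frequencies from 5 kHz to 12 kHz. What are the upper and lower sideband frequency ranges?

Upper sideband (USB) = fc + [fm_low, fm_high] = 1400 + [5, 12] = [1405, 1412] kHz
Lower sideband (LSB) = fc - [fm_high, fm_low] = 1400 - [12, 5] = [1388, 1395] kHz
Total occupied spectrum: 1388 kHz to 1412 kHz (plus carrier at 1400 kHz)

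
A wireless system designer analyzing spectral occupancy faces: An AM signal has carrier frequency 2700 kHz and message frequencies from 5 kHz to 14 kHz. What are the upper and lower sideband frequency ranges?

Upper sideband (USB) = fc + [fm_low, fm_high] = 2700 + [5, 14] = [2705, 2714] kHz
Lower sideband (LSB) = fc - [fm_high, fm_low] = 2700 - [14, 5] = [2686, 2695] kHz
Total occupied spectrum: 2686 kHz to 2714 kHz (plus carrier at 2700 kHz)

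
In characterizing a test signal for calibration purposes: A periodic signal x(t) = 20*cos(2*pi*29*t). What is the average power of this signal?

Average power of A*cos(wt) is A^2/2.
P = 20^2 / 2 = 400/2 = 200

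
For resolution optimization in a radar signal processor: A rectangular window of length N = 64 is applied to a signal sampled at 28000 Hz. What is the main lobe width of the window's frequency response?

For a rectangular window of length N,
the main lobe width in frequency is 2*f_s/N.
= 2*28000/64 = 875 Hz
This determines the minimum frequency separation for resolving two sinusoids.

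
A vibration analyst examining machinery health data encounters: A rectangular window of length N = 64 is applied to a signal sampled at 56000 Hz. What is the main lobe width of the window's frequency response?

For a rectangular window of length N,
the main lobe width in frequency is 2*f_s/N.
= 2*56000/64 = 1750 Hz
This determines the minimum frequency separation for resolving two sinusoids.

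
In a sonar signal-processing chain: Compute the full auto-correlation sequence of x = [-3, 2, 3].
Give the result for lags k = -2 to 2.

r_xx[k] = sum_m x[m]*x[m+k], indexed from 0, for k = -2 to 2:
  r_xx[-2] = x[2]*x[0] = -9
  r_xx[-1] = x[1]*x[0] + x[2]*x[1] = 0
  r_xx[0] = x[0]*x[0] + x[1]*x[1] + x[2]*x[2] = 22
  r_xx[1] = x[0]*x[1] + x[1]*x[2] = 0
  r_xx[2] = x[0]*x[2] = -9
r_xx = [-9, 0, 22, 0, -9]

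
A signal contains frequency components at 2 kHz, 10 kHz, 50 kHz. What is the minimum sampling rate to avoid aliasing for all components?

The highest frequency component is f_max = 50 kHz.
Nyquist rate = 2 * f_max = 2 * 50 kHz = 100 kHz.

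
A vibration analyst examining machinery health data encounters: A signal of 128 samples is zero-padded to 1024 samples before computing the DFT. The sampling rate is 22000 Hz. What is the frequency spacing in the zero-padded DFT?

Original DFT: N = 128, resolution = f_s/N = 22000/128 = 1375/8 Hz
Zero-padded DFT: N = 1024, resolution = f_s/N = 22000/1024 = 1375/64 Hz
Zero-padding interpolates the spectrum (finer frequency grid)
but does NOT improve the true spectral resolution (ability to resolve close frequencies).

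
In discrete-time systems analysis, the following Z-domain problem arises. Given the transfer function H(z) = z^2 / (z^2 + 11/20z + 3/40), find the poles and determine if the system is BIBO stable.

Poles are roots of the denominator: z^2 + 11/20z + 3/40 = 0.
Quadratic formula: z = [-(11/20) +/- sqrt((11/20)^2 - 4*(3/40))] / 2
Discriminant = 121/400 - 3/10 = 1/400; sqrt = 1/20.
z = (-11/20 +/- 1/20) / 2 => z = -1/4 or z = -3/10.
|p1| = 3/10, |p2| = 1/4.
For BIBO stability, all poles must lie inside the unit circle (|p| < 1).
System is STABLE since both |p| < 1.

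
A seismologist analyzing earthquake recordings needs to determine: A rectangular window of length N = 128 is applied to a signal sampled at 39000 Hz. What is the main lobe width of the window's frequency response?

For a rectangular window of length N,
the main lobe width in frequency is 2*f_s/N.
= 2*39000/128 = 4875/8 Hz
This determines the minimum frequency separation for resolving two sinusoids.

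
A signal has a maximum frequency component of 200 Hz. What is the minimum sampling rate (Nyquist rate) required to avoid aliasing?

By the Nyquist-Shannon sampling theorem,
the minimum sampling rate (Nyquist rate) must be at least 2 * f_max.
Nyquist rate = 2 * 200 Hz = 400 Hz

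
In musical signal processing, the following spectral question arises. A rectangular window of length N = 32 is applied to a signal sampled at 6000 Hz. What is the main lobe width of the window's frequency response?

For a rectangular window of length N,
the main lobe width in frequency is 2*f_s/N.
= 2*6000/32 = 375 Hz
This determines the minimum frequency separation for resolving two sinusoids.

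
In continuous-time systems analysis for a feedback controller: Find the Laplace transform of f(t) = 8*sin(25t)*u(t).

Standard pair: sin(wt)*u(t) <-> w/(s^2+w^2)
With w = 25: L{8*sin(25t)*u(t)} = 200/(s^2+625)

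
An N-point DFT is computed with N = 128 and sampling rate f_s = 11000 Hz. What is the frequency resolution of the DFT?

DFT frequency resolution = f_s / N
= 11000 / 128 = 1375/16 Hz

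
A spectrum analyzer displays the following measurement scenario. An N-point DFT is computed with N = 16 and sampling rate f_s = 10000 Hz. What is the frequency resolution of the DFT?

DFT frequency resolution = f_s / N
= 10000 / 16 = 625 Hz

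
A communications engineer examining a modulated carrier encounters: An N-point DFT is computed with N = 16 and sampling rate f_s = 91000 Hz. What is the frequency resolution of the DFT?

DFT frequency resolution = f_s / N
= 91000 / 16 = 11375/2 Hz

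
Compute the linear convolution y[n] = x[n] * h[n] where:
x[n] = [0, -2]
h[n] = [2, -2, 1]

y[n] = sum_k x[k]*h[n-k]. Output length = len(x) + len(h) - 1 = 2 + 3 - 1 = 4.
y[0] = 0*2 = 0
y[1] = -2*2 + 0*-2 = -4
y[2] = -2*-2 + 0*1 = 4
y[3] = -2*1 = -2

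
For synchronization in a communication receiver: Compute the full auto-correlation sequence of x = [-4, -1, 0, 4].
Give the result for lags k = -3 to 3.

r_xx[k] = sum_m x[m]*x[m+k], indexed from 0, for k = -3 to 3:
  r_xx[-3] = x[3]*x[0] = -16
  r_xx[-2] = x[2]*x[0] + x[3]*x[1] = -4
  r_xx[-1] = x[1]*x[0] + x[2]*x[1] + x[3]*x[2] = 4
  r_xx[0] = x[0]*x[0] + x[1]*x[1] + x[2]*x[2] + x[3]*x[3] = 33
  r_xx[1] = x[0]*x[1] + x[1]*x[2] + x[2]*x[3] = 4
  r_xx[2] = x[0]*x[2] + x[1]*x[3] = -4
  r_xx[3] = x[0]*x[3] = -16
r_xx = [-16, -4, 4, 33, 4, -4, -16]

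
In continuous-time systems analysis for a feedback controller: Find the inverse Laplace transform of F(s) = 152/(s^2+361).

Standard pair: w/(s^2+w^2) <-> sin(wt)*u(t)
Recognize w^2 = 361, so w = 19; numerator 152 = 8*19.
f(t) = 8*sin(19t)*u(t)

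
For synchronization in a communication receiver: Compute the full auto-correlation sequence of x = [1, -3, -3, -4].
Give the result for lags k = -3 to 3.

r_xx[k] = sum_m x[m]*x[m+k], indexed from 0, for k = -3 to 3:
  r_xx[-3] = x[3]*x[0] = -4
  r_xx[-2] = x[2]*x[0] + x[3]*x[1] = 9
  r_xx[-1] = x[1]*x[0] + x[2]*x[1] + x[3]*x[2] = 18
  r_xx[0] = x[0]*x[0] + x[1]*x[1] + x[2]*x[2] + x[3]*x[3] = 35
  r_xx[1] = x[0]*x[1] + x[1]*x[2] + x[2]*x[3] = 18
  r_xx[2] = x[0]*x[2] + x[1]*x[3] = 9
  r_xx[3] = x[0]*x[3] = -4
r_xx = [-4, 9, 18, 35, 18, 9, -4]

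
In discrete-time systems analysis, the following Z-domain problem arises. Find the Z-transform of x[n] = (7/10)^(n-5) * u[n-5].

Time-shifting property: if X(z) = Z{x[n]}, then Z{x[n-d]} = z^(-d) * X(z)
X(z) = z/(z - 7/10) for x[n] = (7/10)^n * u[n]
Z{x[n-5]} = z^(-5) * z/(z - 7/10) = z^(-4)/(z - 7/10)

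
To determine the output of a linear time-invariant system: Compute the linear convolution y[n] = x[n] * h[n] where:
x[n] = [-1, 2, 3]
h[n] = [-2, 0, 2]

y[n] = sum_k x[k]*h[n-k]. Output length = len(x) + len(h) - 1 = 3 + 3 - 1 = 5.
y[0] = -1*-2 = 2
y[1] = 2*-2 + -1*0 = -4
y[2] = 3*-2 + 2*0 + -1*2 = -8
y[3] = 3*0 + 2*2 = 4
y[4] = 3*2 = 6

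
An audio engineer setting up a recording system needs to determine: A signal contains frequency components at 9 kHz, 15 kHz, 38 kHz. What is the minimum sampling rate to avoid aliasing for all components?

The highest frequency component is f_max = 38 kHz.
Nyquist rate = 2 * f_max = 2 * 38 kHz = 76 kHz.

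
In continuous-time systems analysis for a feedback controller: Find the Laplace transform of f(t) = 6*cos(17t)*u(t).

Standard pair: cos(wt)*u(t) <-> s/(s^2+w^2)
With w = 17: L{6*cos(17t)*u(t)} = 6s/(s^2+289)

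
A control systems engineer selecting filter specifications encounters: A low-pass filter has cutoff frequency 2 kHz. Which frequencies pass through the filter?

A low-pass filter passes all frequencies below the cutoff frequency 2 kHz and attenuates higher frequencies.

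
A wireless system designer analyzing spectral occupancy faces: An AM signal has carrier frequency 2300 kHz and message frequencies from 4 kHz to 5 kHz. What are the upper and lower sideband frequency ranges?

Upper sideband (USB) = fc + [fm_low, fm_high] = 2300 + [4, 5] = [2304, 2305] kHz
Lower sideband (LSB) = fc - [fm_high, fm_low] = 2300 - [5, 4] = [2295, 2296] kHz
Total occupied spectrum: 2295 kHz to 2305 kHz (plus carrier at 2300 kHz)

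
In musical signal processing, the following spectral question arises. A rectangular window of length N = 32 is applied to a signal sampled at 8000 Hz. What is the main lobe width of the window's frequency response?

For a rectangular window of length N,
the main lobe width in frequency is 2*f_s/N.
= 2*8000/32 = 500 Hz
This determines the minimum frequency separation for resolving two sinusoids.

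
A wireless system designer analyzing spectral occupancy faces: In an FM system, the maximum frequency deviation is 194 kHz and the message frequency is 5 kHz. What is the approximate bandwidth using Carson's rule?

Carson's rule: BW = 2*(delta_f + f_m)
= 2*(194 + 5) kHz = 398 kHz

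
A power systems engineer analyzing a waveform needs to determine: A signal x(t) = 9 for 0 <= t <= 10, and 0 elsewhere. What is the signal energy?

Energy = integral of |x(t)|^2 dt over the signal duration
= 9^2 * 10 = 81 * 10 = 810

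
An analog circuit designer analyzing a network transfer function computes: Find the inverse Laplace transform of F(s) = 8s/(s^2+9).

Standard pair: s/(s^2+w^2) <-> cos(wt)*u(t)
With k=8, w=3: f(t) = 8*cos(3t)*u(t)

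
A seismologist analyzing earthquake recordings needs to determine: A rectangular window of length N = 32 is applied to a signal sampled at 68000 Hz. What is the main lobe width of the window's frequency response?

For a rectangular window of length N,
the main lobe width in frequency is 2*f_s/N.
= 2*68000/32 = 4250 Hz
This determines the minimum frequency separation for resolving two sinusoids.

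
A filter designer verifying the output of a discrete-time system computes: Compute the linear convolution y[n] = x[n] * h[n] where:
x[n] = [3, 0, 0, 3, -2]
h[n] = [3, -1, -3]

y[n] = sum_k x[k]*h[n-k]. Output length = len(x) + len(h) - 1 = 5 + 3 - 1 = 7.
y[0] = 3*3 = 9
y[1] = 0*3 + 3*-1 = -3
y[2] = 0*3 + 0*-1 + 3*-3 = -9
y[3] = 3*3 + 0*-1 + 0*-3 = 9
y[4] = -2*3 + 3*-1 + 0*-3 = -9
y[5] = -2*-1 + 3*-3 = -7
y[6] = -2*-3 = 6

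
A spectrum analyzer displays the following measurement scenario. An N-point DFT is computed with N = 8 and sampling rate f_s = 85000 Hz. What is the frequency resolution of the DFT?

DFT frequency resolution = f_s / N
= 85000 / 8 = 10625 Hz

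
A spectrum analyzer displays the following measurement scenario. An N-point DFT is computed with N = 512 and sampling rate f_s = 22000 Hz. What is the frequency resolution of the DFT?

DFT frequency resolution = f_s / N
= 22000 / 512 = 1375/32 Hz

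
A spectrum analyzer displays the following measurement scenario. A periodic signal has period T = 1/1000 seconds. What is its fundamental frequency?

The fundamental frequency is the reciprocal of the period.
f = 1/T = 1/(1/1000) = 1000 Hz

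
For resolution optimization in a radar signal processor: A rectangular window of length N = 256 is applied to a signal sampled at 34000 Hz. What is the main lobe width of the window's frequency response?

For a rectangular window of length N,
the main lobe width in frequency is 2*f_s/N.
= 2*34000/256 = 2125/8 Hz
This determines the minimum frequency separation for resolving two sinusoids.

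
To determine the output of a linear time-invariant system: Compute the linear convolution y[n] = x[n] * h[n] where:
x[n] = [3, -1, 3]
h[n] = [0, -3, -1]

y[n] = sum_k x[k]*h[n-k]. Output length = len(x) + len(h) - 1 = 3 + 3 - 1 = 5.
y[0] = 3*0 = 0
y[1] = -1*0 + 3*-3 = -9
y[2] = 3*0 + -1*-3 + 3*-1 = 0
y[3] = 3*-3 + -1*-1 = -8
y[4] = 3*-1 = -3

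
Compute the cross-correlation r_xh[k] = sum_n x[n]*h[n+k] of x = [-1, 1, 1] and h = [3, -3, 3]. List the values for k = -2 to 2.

Both sequences indexed from 0 and zero outside their support.
Lags with overlap: k = -2 to 2.
  r_xh[-2] = x[2]*h[0] = 3
  r_xh[-1] = x[1]*h[0] + x[2]*h[1] = 0
  r_xh[0] = x[0]*h[0] + x[1]*h[1] + x[2]*h[2] = -3
  r_xh[1] = x[0]*h[1] + x[1]*h[2] = 6
  r_xh[2] = x[0]*h[2] = -3
r_xh = [3, 0, -3, 6, -3] (for k = -2, ..., 2)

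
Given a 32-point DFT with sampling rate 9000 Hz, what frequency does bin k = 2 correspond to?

The frequency of DFT bin k is: f_k = k * f_s / N
f_2 = 2 * 9000 / 32 = 1125/2 Hz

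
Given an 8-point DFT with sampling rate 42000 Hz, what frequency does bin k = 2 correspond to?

The frequency of DFT bin k is: f_k = k * f_s / N
f_2 = 2 * 42000 / 8 = 10500 Hz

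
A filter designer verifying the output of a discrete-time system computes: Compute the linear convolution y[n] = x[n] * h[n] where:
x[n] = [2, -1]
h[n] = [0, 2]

y[n] = sum_k x[k]*h[n-k]. Output length = len(x) + len(h) - 1 = 2 + 2 - 1 = 3.
y[0] = 2*0 = 0
y[1] = -1*0 + 2*2 = 4
y[2] = -1*2 = -2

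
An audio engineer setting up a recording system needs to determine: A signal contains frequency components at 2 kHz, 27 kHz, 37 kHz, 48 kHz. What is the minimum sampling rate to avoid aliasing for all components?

The highest frequency component is f_max = 48 kHz.
Nyquist rate = 2 * f_max = 2 * 48 kHz = 96 kHz.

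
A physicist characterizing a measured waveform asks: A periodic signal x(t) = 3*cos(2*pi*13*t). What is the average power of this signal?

Average power of A*cos(wt) is A^2/2.
P = 3^2 / 2 = 9/2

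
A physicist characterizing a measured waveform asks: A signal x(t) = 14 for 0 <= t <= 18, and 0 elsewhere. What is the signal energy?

Energy = integral of |x(t)|^2 dt over the signal duration
= 14^2 * 18 = 196 * 18 = 3528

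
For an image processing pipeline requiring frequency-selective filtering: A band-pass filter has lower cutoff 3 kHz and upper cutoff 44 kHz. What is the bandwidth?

Bandwidth = f_high - f_low
= 44 kHz - 3 kHz = 41 kHz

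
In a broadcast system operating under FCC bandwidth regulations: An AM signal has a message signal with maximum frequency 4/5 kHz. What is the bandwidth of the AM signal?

In AM (double-sideband), the bandwidth is twice the message frequency.
BW = 2 * f_m = 2 * 4/5 kHz = 8/5 kHz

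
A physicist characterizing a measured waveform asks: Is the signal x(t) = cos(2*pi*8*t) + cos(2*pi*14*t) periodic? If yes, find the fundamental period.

f1 = 8 Hz, f2 = 14 Hz
Period T1 = 1/8, T2 = 1/14
Ratio T1/T2 = 14/8, which is rational.
The signal is periodic with fundamental period T = 1/GCD(8,14) = 1/2 s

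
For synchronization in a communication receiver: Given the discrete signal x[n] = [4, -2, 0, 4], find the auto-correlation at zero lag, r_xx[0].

The auto-correlation at zero lag r_xx[0] equals the signal energy.
r_xx[0] = sum of x[n]^2 = 4^2 + (-2)^2 + 0^2 + 4^2
= 16 + 4 + 0 + 16 = 36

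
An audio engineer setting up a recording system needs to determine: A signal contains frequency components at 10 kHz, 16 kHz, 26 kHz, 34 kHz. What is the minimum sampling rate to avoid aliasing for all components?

The highest frequency component is f_max = 34 kHz.
Nyquist rate = 2 * f_max = 2 * 34 kHz = 68 kHz.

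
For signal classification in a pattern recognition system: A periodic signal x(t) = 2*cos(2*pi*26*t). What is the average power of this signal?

Average power of A*cos(wt) is A^2/2.
P = 2^2 / 2 = 4/2 = 2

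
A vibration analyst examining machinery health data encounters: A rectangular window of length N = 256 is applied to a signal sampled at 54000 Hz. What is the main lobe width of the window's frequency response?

For a rectangular window of length N,
the main lobe width in frequency is 2*f_s/N.
= 2*54000/256 = 3375/8 Hz
This determines the minimum frequency separation for resolving two sinusoids.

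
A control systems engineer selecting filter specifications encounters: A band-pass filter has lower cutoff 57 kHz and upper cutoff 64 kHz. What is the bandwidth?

Bandwidth = f_high - f_low
= 64 kHz - 57 kHz = 7 kHz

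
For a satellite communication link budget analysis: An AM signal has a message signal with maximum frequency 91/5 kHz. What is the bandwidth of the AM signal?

In AM (double-sideband), the bandwidth is twice the message frequency.
BW = 2 * f_m = 2 * 91/5 kHz = 182/5 kHz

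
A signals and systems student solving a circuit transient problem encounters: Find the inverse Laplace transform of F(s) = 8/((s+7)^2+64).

Standard pair: w/((s+a)^2+w^2) <-> e^(-at)*sin(wt)*u(t)
With a=7, w=8: f(t) = e^(-7t)*sin(8t)*u(t)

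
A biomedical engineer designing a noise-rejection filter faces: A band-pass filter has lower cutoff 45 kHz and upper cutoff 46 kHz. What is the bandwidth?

Bandwidth = f_high - f_low
= 46 kHz - 45 kHz = 1 kHz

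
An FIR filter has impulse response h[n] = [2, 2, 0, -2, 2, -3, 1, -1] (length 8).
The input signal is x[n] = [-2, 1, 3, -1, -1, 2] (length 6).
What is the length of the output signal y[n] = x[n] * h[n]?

For linear convolution, the output length is:
len(y) = len(x) + len(h) - 1 = 6 + 8 - 1 = 13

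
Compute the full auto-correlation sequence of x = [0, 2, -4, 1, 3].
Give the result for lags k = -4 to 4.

r_xx[k] = sum_m x[m]*x[m+k], indexed from 0, for k = -4 to 4:
  r_xx[-4] = x[4]*x[0] = 0
  r_xx[-3] = x[3]*x[0] + x[4]*x[1] = 6
  r_xx[-2] = x[2]*x[0] + x[3]*x[1] + x[4]*x[2] = -10
  r_xx[-1] = x[1]*x[0] + x[2]*x[1] + x[3]*x[2] + x[4]*x[3] = -9
  r_xx[0] = x[0]*x[0] + x[1]*x[1] + x[2]*x[2] + x[3]*x[3] + x[4]*x[4] = 30
  r_xx[1] = x[0]*x[1] + x[1]*x[2] + x[2]*x[3] + x[3]*x[4] = -9
  r_xx[2] = x[0]*x[2] + x[1]*x[3] + x[2]*x[4] = -10
  r_xx[3] = x[0]*x[3] + x[1]*x[4] = 6
  r_xx[4] = x[0]*x[4] = 0
r_xx = [0, 6, -10, -9, 30, -9, -10, 6, 0]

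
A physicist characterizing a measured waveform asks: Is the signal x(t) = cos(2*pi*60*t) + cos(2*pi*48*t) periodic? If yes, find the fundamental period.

f1 = 60 Hz, f2 = 48 Hz
Period T1 = 1/60, T2 = 1/48
Ratio T1/T2 = 48/60, which is rational.
The signal is periodic with fundamental period T = 1/GCD(60,48) = 1/12 s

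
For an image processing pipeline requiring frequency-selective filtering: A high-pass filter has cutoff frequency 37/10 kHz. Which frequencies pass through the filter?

A high-pass filter passes all frequencies above the cutoff frequency 37/10 kHz and attenuates lower frequencies.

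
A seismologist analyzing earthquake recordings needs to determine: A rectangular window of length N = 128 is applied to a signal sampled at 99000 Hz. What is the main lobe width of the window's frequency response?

For a rectangular window of length N,
the main lobe width in frequency is 2*f_s/N.
= 2*99000/128 = 12375/8 Hz
This determines the minimum frequency separation for resolving two sinusoids.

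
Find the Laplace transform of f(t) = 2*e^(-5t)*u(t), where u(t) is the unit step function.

Standard Laplace transform pair:
e^(-at)*u(t) <-> 1/(s+a)
With a = 5: L{2*e^(-5t)*u(t)} = 2/(s+5), ROC: Re(s) > -5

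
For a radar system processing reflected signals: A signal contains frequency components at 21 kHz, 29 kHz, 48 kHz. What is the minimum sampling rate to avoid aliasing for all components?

The highest frequency component is f_max = 48 kHz.
Nyquist rate = 2 * f_max = 2 * 48 kHz = 96 kHz.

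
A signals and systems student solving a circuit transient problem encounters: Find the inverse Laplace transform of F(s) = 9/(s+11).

Standard pair: k/(s+a) <-> k*e^(-at)*u(t)
With k=9, a=11: f(t) = 9*e^(-11t)*u(t)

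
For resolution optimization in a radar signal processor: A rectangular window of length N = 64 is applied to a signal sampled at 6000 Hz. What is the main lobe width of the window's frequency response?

For a rectangular window of length N,
the main lobe width in frequency is 2*f_s/N.
= 2*6000/64 = 375/2 Hz
This determines the minimum frequency separation for resolving two sinusoids.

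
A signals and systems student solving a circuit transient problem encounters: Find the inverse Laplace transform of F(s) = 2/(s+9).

Standard pair: k/(s+a) <-> k*e^(-at)*u(t)
With k=2, a=9: f(t) = 2*e^(-9t)*u(t)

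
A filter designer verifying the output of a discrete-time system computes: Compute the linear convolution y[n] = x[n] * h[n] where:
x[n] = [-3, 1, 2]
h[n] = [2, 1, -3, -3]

y[n] = sum_k x[k]*h[n-k]. Output length = len(x) + len(h) - 1 = 3 + 4 - 1 = 6.
y[0] = -3*2 = -6
y[1] = 1*2 + -3*1 = -1
y[2] = 2*2 + 1*1 + -3*-3 = 14
y[3] = 2*1 + 1*-3 + -3*-3 = 8
y[4] = 2*-3 + 1*-3 = -9
y[5] = 2*-3 = -6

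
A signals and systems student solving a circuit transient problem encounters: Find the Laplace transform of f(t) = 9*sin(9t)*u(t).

Standard pair: sin(wt)*u(t) <-> w/(s^2+w^2)
With w = 9: L{9*sin(9t)*u(t)} = 81/(s^2+81)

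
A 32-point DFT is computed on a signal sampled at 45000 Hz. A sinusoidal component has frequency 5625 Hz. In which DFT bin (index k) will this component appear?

DFT frequency resolution = f_s/N = 45000/32 = 5625/4 Hz
Bin index k = f_signal / resolution = 5625 / 5625/4 = 4
The signal frequency 5625 Hz falls in DFT bin k = 4.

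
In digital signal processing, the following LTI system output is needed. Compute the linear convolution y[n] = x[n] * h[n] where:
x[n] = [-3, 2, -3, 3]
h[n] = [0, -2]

y[n] = sum_k x[k]*h[n-k]. Output length = len(x) + len(h) - 1 = 4 + 2 - 1 = 5.
y[0] = -3*0 = 0
y[1] = 2*0 + -3*-2 = 6
y[2] = -3*0 + 2*-2 = -4
y[3] = 3*0 + -3*-2 = 6
y[4] = 3*-2 = -6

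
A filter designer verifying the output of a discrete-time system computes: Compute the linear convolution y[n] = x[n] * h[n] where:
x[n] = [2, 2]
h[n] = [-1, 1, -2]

y[n] = sum_k x[k]*h[n-k]. Output length = len(x) + len(h) - 1 = 2 + 3 - 1 = 4.
y[0] = 2*-1 = -2
y[1] = 2*-1 + 2*1 = 0
y[2] = 2*1 + 2*-2 = -2
y[3] = 2*-2 = -4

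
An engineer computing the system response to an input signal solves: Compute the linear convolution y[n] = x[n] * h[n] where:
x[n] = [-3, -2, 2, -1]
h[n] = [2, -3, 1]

y[n] = sum_k x[k]*h[n-k]. Output length = len(x) + len(h) - 1 = 4 + 3 - 1 = 6.
y[0] = -3*2 = -6
y[1] = -2*2 + -3*-3 = 5
y[2] = 2*2 + -2*-3 + -3*1 = 7
y[3] = -1*2 + 2*-3 + -2*1 = -10
y[4] = -1*-3 + 2*1 = 5
y[5] = -1*1 = -1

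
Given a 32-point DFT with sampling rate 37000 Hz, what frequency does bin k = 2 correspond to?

The frequency of DFT bin k is: f_k = k * f_s / N
f_2 = 2 * 37000 / 32 = 4625/2 Hz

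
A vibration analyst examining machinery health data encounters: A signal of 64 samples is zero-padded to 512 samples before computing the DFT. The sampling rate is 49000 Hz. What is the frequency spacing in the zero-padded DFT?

Original DFT: N = 64, resolution = f_s/N = 49000/64 = 6125/8 Hz
Zero-padded DFT: N = 512, resolution = f_s/N = 49000/512 = 6125/64 Hz
Zero-padding interpolates the spectrum (finer frequency grid)
but does NOT improve the true spectral resolution (ability to resolve close frequencies).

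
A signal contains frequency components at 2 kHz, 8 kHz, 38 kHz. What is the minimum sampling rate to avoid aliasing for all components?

The highest frequency component is f_max = 38 kHz.
Nyquist rate = 2 * f_max = 2 * 38 kHz = 76 kHz.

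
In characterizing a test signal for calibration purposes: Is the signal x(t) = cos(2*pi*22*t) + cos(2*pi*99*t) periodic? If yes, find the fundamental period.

f1 = 22 Hz, f2 = 99 Hz
Period T1 = 1/22, T2 = 1/99
Ratio T1/T2 = 99/22, which is rational.
The signal is periodic with fundamental period T = 1/GCD(22,99) = 1/11 s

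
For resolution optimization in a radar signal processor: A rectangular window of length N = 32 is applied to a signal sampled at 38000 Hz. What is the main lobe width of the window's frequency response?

For a rectangular window of length N,
the main lobe width in frequency is 2*f_s/N.
= 2*38000/32 = 2375 Hz
This determines the minimum frequency separation for resolving two sinusoids.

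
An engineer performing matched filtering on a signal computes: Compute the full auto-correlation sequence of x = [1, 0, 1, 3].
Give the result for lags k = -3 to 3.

r_xx[k] = sum_m x[m]*x[m+k], indexed from 0, for k = -3 to 3:
  r_xx[-3] = x[3]*x[0] = 3
  r_xx[-2] = x[2]*x[0] + x[3]*x[1] = 1
  r_xx[-1] = x[1]*x[0] + x[2]*x[1] + x[3]*x[2] = 3
  r_xx[0] = x[0]*x[0] + x[1]*x[1] + x[2]*x[2] + x[3]*x[3] = 11
  r_xx[1] = x[0]*x[1] + x[1]*x[2] + x[2]*x[3] = 3
  r_xx[2] = x[0]*x[2] + x[1]*x[3] = 1
  r_xx[3] = x[0]*x[3] = 3
r_xx = [3, 1, 3, 11, 3, 1, 3]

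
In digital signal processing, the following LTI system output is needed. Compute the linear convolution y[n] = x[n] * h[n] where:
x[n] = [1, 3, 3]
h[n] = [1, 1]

y[n] = sum_k x[k]*h[n-k]. Output length = len(x) + len(h) - 1 = 3 + 2 - 1 = 4.
y[0] = 1*1 = 1
y[1] = 3*1 + 1*1 = 4
y[2] = 3*1 + 3*1 = 6
y[3] = 3*1 = 3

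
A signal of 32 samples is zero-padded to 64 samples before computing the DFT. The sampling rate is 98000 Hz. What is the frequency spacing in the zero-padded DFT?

Original DFT: N = 32, resolution = f_s/N = 98000/32 = 6125/2 Hz
Zero-padded DFT: N = 64, resolution = f_s/N = 98000/64 = 6125/4 Hz
Zero-padding interpolates the spectrum (finer frequency grid)
but does NOT improve the true spectral resolution (ability to resolve close frequencies).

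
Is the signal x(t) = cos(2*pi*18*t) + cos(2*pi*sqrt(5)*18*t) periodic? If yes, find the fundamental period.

f1 = 18 Hz, f2 = 18*sqrt(5) Hz
Ratio f2/f1 = sqrt(5), which is irrational.
Since the frequency ratio is irrational, no common period exists.
The signal is not periodic.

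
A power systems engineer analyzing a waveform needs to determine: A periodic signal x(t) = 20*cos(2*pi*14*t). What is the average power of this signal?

Average power of A*cos(wt) is A^2/2.
P = 20^2 / 2 = 400/2 = 200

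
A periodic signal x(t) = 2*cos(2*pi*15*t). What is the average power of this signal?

Average power of A*cos(wt) is A^2/2.
P = 2^2 / 2 = 4/2 = 2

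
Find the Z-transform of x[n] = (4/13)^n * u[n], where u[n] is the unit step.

The Z-transform of a^n * u[n] is z/(z-a) for |z| > |a|.
Here a = 4/13, so X(z) = z/(z - (4/13)) = 13z/(13z - 4)
ROC: |z| > 4/13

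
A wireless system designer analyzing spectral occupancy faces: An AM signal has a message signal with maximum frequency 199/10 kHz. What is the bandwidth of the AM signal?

In AM (double-sideband), the bandwidth is twice the message frequency.
BW = 2 * f_m = 2 * 199/10 kHz = 199/5 kHz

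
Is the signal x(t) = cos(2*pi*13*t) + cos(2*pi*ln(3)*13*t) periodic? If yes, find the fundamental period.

f1 = 13 Hz, f2 = 13*ln(3) Hz
Ratio f2/f1 = ln(3), which is irrational.
Since the frequency ratio is irrational, no common period exists.
The signal is not periodic.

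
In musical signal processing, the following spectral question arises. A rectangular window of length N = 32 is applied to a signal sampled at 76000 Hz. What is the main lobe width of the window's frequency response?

For a rectangular window of length N,
the main lobe width in frequency is 2*f_s/N.
= 2*76000/32 = 4750 Hz
This determines the minimum frequency separation for resolving two sinusoids.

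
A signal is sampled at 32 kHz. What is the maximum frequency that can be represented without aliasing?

The maximum frequency that can be represented without aliasing
is the Nyquist frequency: f_max = f_s / 2 = 32 kHz / 2 = 16 kHz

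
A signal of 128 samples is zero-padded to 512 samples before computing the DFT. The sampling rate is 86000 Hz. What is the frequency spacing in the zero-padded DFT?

Original DFT: N = 128, resolution = f_s/N = 86000/128 = 5375/8 Hz
Zero-padded DFT: N = 512, resolution = f_s/N = 86000/512 = 5375/32 Hz
Zero-padding interpolates the spectrum (finer frequency grid)
but does NOT improve the true spectral resolution (ability to resolve close frequencies).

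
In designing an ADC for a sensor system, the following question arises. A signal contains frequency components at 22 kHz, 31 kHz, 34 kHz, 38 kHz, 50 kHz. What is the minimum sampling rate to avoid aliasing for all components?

The highest frequency component is f_max = 50 kHz.
Nyquist rate = 2 * f_max = 2 * 50 kHz = 100 kHz.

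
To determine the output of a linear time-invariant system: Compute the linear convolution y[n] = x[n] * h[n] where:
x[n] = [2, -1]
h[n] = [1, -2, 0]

y[n] = sum_k x[k]*h[n-k]. Output length = len(x) + len(h) - 1 = 2 + 3 - 1 = 4.
y[0] = 2*1 = 2
y[1] = -1*1 + 2*-2 = -5
y[2] = -1*-2 + 2*0 = 2
y[3] = -1*0 = 0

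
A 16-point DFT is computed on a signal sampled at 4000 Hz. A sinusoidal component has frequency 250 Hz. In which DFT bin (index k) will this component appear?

DFT frequency resolution = f_s/N = 4000/16 = 250 Hz
Bin index k = f_signal / resolution = 250 / 250 = 1
The signal frequency 250 Hz falls in DFT bin k = 1.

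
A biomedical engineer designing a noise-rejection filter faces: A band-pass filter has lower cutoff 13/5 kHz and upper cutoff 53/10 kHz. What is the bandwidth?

Bandwidth = f_high - f_low
= 53/10 kHz - 13/5 kHz = 27/10 kHz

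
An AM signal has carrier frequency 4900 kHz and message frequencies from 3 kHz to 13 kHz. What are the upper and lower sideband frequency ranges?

Upper sideband (USB) = fc + [fm_low, fm_high] = 4900 + [3, 13] = [4903, 4913] kHz
Lower sideband (LSB) = fc - [fm_high, fm_low] = 4900 - [13, 3] = [4887, 4897] kHz
Total occupied spectrum: 4887 kHz to 4913 kHz (plus carrier at 4900 kHz)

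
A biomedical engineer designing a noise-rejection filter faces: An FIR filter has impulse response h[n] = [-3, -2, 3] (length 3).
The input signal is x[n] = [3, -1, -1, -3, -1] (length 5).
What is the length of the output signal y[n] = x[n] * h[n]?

For linear convolution, the output length is:
len(y) = len(x) + len(h) - 1 = 5 + 3 - 1 = 7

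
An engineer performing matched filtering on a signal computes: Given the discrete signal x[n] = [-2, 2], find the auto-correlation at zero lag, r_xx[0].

The auto-correlation at zero lag r_xx[0] equals the signal energy.
r_xx[0] = sum of x[n]^2 = (-2)^2 + 2^2
= 4 + 4 = 8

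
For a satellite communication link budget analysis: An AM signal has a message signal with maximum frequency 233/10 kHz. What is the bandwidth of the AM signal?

In AM (double-sideband), the bandwidth is twice the message frequency.
BW = 2 * f_m = 2 * 233/10 kHz = 233/5 kHz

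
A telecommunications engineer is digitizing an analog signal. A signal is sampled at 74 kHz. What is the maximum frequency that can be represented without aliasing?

The maximum frequency that can be represented without aliasing
is the Nyquist frequency: f_max = f_s / 2 = 74 kHz / 2 = 37 kHz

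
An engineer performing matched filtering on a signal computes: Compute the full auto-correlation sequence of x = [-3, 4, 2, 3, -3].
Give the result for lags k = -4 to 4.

r_xx[k] = sum_m x[m]*x[m+k], indexed from 0, for k = -4 to 4:
  r_xx[-4] = x[4]*x[0] = 9
  r_xx[-3] = x[3]*x[0] + x[4]*x[1] = -21
  r_xx[-2] = x[2]*x[0] + x[3]*x[1] + x[4]*x[2] = 0
  r_xx[-1] = x[1]*x[0] + x[2]*x[1] + x[3]*x[2] + x[4]*x[3] = -7
  r_xx[0] = x[0]*x[0] + x[1]*x[1] + x[2]*x[2] + x[3]*x[3] + x[4]*x[4] = 47
  r_xx[1] = x[0]*x[1] + x[1]*x[2] + x[2]*x[3] + x[3]*x[4] = -7
  r_xx[2] = x[0]*x[2] + x[1]*x[3] + x[2]*x[4] = 0
  r_xx[3] = x[0]*x[3] + x[1]*x[4] = -21
  r_xx[4] = x[0]*x[4] = 9
r_xx = [9, -21, 0, -7, 47, -7, 0, -21, 9]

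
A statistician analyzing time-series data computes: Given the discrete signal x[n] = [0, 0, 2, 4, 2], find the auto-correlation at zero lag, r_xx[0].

The auto-correlation at zero lag r_xx[0] equals the signal energy.
r_xx[0] = sum of x[n]^2 = 0^2 + 0^2 + 2^2 + 4^2 + 2^2
= 0 + 0 + 4 + 16 + 4 = 24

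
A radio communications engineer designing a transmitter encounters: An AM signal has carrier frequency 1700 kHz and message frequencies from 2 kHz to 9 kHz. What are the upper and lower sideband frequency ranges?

Upper sideband (USB) = fc + [fm_low, fm_high] = 1700 + [2, 9] = [1702, 1709] kHz
Lower sideband (LSB) = fc - [fm_high, fm_low] = 1700 - [9, 2] = [1691, 1698] kHz
Total occupied spectrum: 1691 kHz to 1709 kHz (plus carrier at 1700 kHz)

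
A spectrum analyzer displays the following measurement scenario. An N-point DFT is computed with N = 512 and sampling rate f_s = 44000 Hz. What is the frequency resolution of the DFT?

DFT frequency resolution = f_s / N
= 44000 / 512 = 1375/16 Hz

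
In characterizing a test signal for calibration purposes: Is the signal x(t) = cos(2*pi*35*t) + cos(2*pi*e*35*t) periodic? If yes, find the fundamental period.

f1 = 35 Hz, f2 = 35*e Hz
Ratio f2/f1 = e, which is irrational.
Since the frequency ratio is irrational, no common period exists.
The signal is not periodic.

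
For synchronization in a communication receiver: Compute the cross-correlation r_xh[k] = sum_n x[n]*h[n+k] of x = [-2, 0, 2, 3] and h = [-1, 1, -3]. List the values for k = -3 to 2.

Both sequences indexed from 0 and zero outside their support.
Lags with overlap: k = -3 to 2.
  r_xh[-3] = x[3]*h[0] = -3
  r_xh[-2] = x[2]*h[0] + x[3]*h[1] = 1
  r_xh[-1] = x[1]*h[0] + x[2]*h[1] + x[3]*h[2] = -7
  r_xh[0] = x[0]*h[0] + x[1]*h[1] + x[2]*h[2] = -4
  r_xh[1] = x[0]*h[1] + x[1]*h[2] = -2
  r_xh[2] = x[0]*h[2] = 6
r_xh = [-3, 1, -7, -4, -2, 6] (for k = -3, ..., 2)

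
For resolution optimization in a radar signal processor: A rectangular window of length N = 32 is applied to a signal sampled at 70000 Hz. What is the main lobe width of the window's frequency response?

For a rectangular window of length N,
the main lobe width in frequency is 2*f_s/N.
= 2*70000/32 = 4375 Hz
This determines the minimum frequency separation for resolving two sinusoids.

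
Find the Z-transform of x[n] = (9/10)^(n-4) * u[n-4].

Time-shifting property: if X(z) = Z{x[n]}, then Z{x[n-d]} = z^(-d) * X(z)
X(z) = z/(z - 9/10) for x[n] = (9/10)^n * u[n]
Z{x[n-4]} = z^(-4) * z/(z - 9/10) = z^(-3)/(z - 9/10)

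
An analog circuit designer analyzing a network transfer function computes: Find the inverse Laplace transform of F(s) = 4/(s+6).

Standard pair: k/(s+a) <-> k*e^(-at)*u(t)
With k=4, a=6: f(t) = 4*e^(-6t)*u(t)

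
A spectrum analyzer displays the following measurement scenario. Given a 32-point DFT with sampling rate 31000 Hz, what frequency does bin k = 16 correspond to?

The frequency of DFT bin k is: f_k = k * f_s / N
f_16 = 16 * 31000 / 32 = 15500 Hz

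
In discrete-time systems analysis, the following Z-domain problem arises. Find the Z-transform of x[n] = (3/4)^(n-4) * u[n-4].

Time-shifting property: if X(z) = Z{x[n]}, then Z{x[n-d]} = z^(-d) * X(z)
X(z) = z/(z - 3/4) for x[n] = (3/4)^n * u[n]
Z{x[n-4]} = z^(-4) * z/(z - 3/4) = z^(-3)/(z - 3/4)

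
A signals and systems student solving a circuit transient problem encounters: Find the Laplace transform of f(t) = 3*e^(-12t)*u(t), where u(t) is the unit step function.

Standard Laplace transform pair:
e^(-at)*u(t) <-> 1/(s+a)
With a = 12: L{3*e^(-12t)*u(t)} = 3/(s+12), ROC: Re(s) > -12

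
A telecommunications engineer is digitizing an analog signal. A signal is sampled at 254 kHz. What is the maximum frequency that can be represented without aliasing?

The maximum frequency that can be represented without aliasing
is the Nyquist frequency: f_max = f_s / 2 = 254 kHz / 2 = 127 kHz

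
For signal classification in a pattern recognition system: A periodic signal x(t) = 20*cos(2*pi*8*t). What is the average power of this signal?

Average power of A*cos(wt) is A^2/2.
P = 20^2 / 2 = 400/2 = 200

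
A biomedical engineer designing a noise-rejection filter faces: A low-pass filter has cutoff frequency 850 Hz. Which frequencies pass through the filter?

A low-pass filter passes all frequencies below the cutoff frequency 850 Hz and attenuates higher frequencies.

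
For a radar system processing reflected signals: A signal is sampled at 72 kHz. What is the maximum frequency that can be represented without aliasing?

The maximum frequency that can be represented without aliasing
is the Nyquist frequency: f_max = f_s / 2 = 72 kHz / 2 = 36 kHz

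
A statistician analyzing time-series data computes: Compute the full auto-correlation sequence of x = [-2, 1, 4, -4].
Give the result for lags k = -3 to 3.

r_xx[k] = sum_m x[m]*x[m+k], indexed from 0, for k = -3 to 3:
  r_xx[-3] = x[3]*x[0] = 8
  r_xx[-2] = x[2]*x[0] + x[3]*x[1] = -12
  r_xx[-1] = x[1]*x[0] + x[2]*x[1] + x[3]*x[2] = -14
  r_xx[0] = x[0]*x[0] + x[1]*x[1] + x[2]*x[2] + x[3]*x[3] = 37
  r_xx[1] = x[0]*x[1] + x[1]*x[2] + x[2]*x[3] = -14
  r_xx[2] = x[0]*x[2] + x[1]*x[3] = -12
  r_xx[3] = x[0]*x[3] = 8
r_xx = [8, -12, -14, 37, -14, -12, 8]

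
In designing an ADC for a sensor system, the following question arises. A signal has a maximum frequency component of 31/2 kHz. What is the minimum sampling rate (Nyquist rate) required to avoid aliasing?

By the Nyquist-Shannon sampling theorem,
the minimum sampling rate (Nyquist rate) must be at least 2 * f_max.
Nyquist rate = 2 * 31/2 kHz = 31 kHz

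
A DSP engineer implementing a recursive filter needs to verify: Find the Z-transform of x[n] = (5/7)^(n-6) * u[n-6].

Time-shifting property: if X(z) = Z{x[n]}, then Z{x[n-d]} = z^(-d) * X(z)
X(z) = z/(z - 5/7) for x[n] = (5/7)^n * u[n]
Z{x[n-6]} = z^(-6) * z/(z - 5/7) = z^(-5)/(z - 5/7)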